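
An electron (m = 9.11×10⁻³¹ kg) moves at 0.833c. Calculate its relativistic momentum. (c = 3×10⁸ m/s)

γ = 1/√(1 - 0.833²) = 1.8074
v = 0.833 × 3×10⁸ = 2.499×10⁸ m/s
p = γmv = 1.8074 × 9.11×10⁻³¹ × 2.499×10⁸ = 4.115×10⁻²² kg·m/s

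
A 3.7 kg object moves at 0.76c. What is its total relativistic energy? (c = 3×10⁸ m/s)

γ = 1/√(1 - 0.76²) = 1.5386
mc² = 3.7 × (3×10⁸)² = 3.330×10¹⁷ J
E = γmc² = 1.5386 × 3.330×10¹⁷ = 5.124×10¹⁷ J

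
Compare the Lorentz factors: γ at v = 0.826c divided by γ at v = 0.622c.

γ₁ = 1/√(1 - 0.826²) = 1.774
γ₂ = 1/√(1 - 0.622²) = 1.277
γ₁/γ₂ = 1.774/1.277 = 1.389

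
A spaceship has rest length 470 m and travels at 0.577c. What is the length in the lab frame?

Proper length L₀ = 470 m
γ = 1/√(1 - 0.577²) = 1.2244
L = L₀/γ = 470/1.2244 = 383.9 m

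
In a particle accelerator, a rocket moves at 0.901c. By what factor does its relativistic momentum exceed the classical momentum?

p_rel = γmv, p_class = mv
Ratio = γ = 1/√(1 - 0.901²)
= 1/√(0.188199) = 2.305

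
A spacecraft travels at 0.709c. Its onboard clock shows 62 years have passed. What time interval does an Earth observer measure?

Proper time Δt₀ = 62 years
γ = 1/√(1 - 0.709²) = 1.418
Δt = γΔt₀ = 1.418 × 62 = 87.92 years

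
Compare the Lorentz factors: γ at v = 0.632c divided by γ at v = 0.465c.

γ₁ = 1/√(1 - 0.632²) = 1.290
γ₂ = 1/√(1 - 0.465²) = 1.130
γ₁/γ₂ = 1.290/1.130 = 1.142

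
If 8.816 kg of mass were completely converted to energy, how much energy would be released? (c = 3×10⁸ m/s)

Using E = mc²:
c² = (3×10⁸)² = 9×10¹⁶ m²/s²
E = 8.816 × 9×10¹⁶ = 7.934×10¹⁷ J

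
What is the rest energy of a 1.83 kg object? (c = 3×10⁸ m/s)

c² = (3×10⁸)² = 9.000×10¹⁶ m²/s²
E₀ = mc² = 1.83 × 9.000×10¹⁶ = 1.647×10¹⁷ J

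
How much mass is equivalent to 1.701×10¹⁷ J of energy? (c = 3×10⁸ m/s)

From E = mc², we get m = E/c²
c² = (3×10⁸)² = 9×10¹⁶ m²/s²
m = 1.701×10¹⁷ / 9×10¹⁶ = 1.890 kg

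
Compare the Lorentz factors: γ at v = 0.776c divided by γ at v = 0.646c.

γ₁ = 1/√(1 - 0.776²) = 1.585
γ₂ = 1/√(1 - 0.646²) = 1.310
γ₁/γ₂ = 1.585/1.310 = 1.210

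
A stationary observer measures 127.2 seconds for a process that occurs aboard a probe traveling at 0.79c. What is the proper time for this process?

Dilated time Δt = 127.2 seconds
γ = 1/√(1 - 0.79²) = 1.631
Δt₀ = Δt/γ = 127.2/1.631 = 77.99 seconds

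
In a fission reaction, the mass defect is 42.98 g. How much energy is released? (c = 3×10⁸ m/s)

Convert mass defect: Δm = 42.98 g = 0.04298 kg
E = Δm·c² = 0.04298 × (3×10⁸)²
= 0.04298 × 9×10¹⁶ = 3.868×10¹⁵ J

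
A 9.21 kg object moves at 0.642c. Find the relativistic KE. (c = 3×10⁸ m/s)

γ = 1/√(1 - 0.642²) = 1.3043
γ - 1 = 0.3043
KE = (γ-1)mc² = 0.3043 × 9.21 × (3×10⁸)² = 2.522×10¹⁷ J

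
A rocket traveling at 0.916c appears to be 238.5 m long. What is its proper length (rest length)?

Contracted length L = 238.5 m
γ = 1/√(1 - 0.916²) = 2.4927
L₀ = γL = 2.4927 × 238.5 = 594.5 m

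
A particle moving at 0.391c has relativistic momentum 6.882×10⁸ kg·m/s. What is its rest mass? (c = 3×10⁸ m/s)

γ = 1/√(1 - 0.391²) = 1.0865
v = 0.391 × 3×10⁸ = 1.173×10⁸ m/s
m = p/(γv) = 6.882×10⁸/(1.0865 × 1.173×10⁸) = 5.400 kg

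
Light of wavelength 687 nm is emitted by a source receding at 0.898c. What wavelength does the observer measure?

β = 0.898
Wavelength Doppler factor = √(1.898/0.102) = √(18.6078) = 4.31368
λ_obs = 687 × 4.31368 = 2963 nm (redshift)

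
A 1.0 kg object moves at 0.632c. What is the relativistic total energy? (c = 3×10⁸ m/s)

γ = 1/√(1 - 0.632²) = 1.290
mc² = 1.0 × (3×10⁸)² = 9.000×10¹⁶ J
E = γmc² = 1.290 × 9.000×10¹⁶ = 1.161×10¹⁷ J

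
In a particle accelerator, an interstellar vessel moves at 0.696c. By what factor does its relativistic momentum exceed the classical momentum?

p_rel = γmv, p_class = mv
Ratio = γ = 1/√(1 - 0.696²)
= 1/√(0.515584) = 1.393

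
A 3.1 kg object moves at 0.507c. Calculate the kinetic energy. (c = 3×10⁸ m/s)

γ = 1/√(1 - 0.507²) = 1.16017
γ - 1 = 0.16017
KE = (γ-1)mc² = 0.16017 × 3.1 × (3×10⁸)² = 4.469×10¹⁶ J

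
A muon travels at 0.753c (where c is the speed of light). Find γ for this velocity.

v/c = 0.753, so (v/c)² = 0.567009
1 - (v/c)² = 0.432991
γ = 1/√(0.432991) = 1.520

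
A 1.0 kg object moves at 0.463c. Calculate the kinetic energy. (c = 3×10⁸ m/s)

γ = 1/√(1 - 0.463²) = 1.1282
γ - 1 = 0.1282
KE = (γ-1)mc² = 0.1282 × 1.0 × (3×10⁸)² = 1.154×10¹⁶ J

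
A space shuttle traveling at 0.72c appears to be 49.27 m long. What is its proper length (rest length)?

Contracted length L = 49.27 m
γ = 1/√(1 - 0.72²) = 1.441
L₀ = γL = 1.441 × 49.27 = 71.00 m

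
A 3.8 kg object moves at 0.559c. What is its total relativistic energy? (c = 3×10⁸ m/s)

γ = 1/√(1 - 0.559²) = 1.206
mc² = 3.8 × (3×10⁸)² = 3.420×10¹⁷ J
E = γmc² = 1.206 × 3.420×10¹⁷ = 4.125×10¹⁷ J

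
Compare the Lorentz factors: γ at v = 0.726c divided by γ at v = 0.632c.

γ₁ = 1/√(1 - 0.726²) = 1.454
γ₂ = 1/√(1 - 0.632²) = 1.290
γ₁/γ₂ = 1.454/1.290 = 1.127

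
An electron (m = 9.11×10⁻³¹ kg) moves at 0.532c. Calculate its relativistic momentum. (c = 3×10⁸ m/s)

γ = 1/√(1 - 0.532²) = 1.181
v = 0.532 × 3×10⁸ = 1.596×10⁸ m/s
p = γmv = 1.181 × 9.11×10⁻³¹ × 1.596×10⁸ = 1.717×10⁻²² kg·m/s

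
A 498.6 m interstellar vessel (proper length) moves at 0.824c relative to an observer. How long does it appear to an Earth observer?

Proper length L₀ = 498.6 m
γ = 1/√(1 - 0.824²) = 1.765
L = L₀/γ = 498.6/1.765 = 282.5 m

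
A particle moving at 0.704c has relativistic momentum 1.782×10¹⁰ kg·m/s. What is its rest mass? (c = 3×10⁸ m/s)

γ = 1/√(1 - 0.704²) = 1.4081
v = 0.704 × 3×10⁸ = 2.112×10⁸ m/s
m = p/(γv) = 1.782×10¹⁰/(1.4081 × 2.112×10⁸) = 59.92 kg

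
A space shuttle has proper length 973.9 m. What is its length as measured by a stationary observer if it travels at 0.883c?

Proper length L₀ = 973.9 m
γ = 1/√(1 - 0.883²) = 2.1305
L = L₀/γ = 973.9/2.1305 = 457.1 m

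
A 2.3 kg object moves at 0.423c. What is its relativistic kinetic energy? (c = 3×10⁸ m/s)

γ = 1/√(1 - 0.423²) = 1.10359
γ - 1 = 0.10359
KE = (γ-1)mc² = 0.10359 × 2.3 × (3×10⁸)² = 2.144×10¹⁶ J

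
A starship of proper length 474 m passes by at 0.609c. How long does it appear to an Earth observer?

Proper length L₀ = 474 m
γ = 1/√(1 - 0.609²) = 1.2608
L = L₀/γ = 474/1.2608 = 376.0 m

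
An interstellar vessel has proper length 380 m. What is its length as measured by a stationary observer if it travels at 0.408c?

Proper length L₀ = 380 m
γ = 1/√(1 - 0.408²) = 1.0953
L = L₀/γ = 380/1.0953 = 346.9 m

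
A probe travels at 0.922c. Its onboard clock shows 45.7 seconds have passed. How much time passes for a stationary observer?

Proper time Δt₀ = 45.7 seconds
γ = 1/√(1 - 0.922²) = 2.583
Δt = γΔt₀ = 2.583 × 45.7 = 118.0 seconds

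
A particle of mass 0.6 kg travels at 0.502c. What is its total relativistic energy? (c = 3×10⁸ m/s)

γ = 1/√(1 - 0.502²) = 1.15625
mc² = 0.6 × (3×10⁸)² = 5.400×10¹⁶ J
E = γmc² = 1.15625 × 5.400×10¹⁶ = 6.244×10¹⁶ J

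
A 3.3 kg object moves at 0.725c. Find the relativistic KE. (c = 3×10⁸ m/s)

γ = 1/√(1 - 0.725²) = 1.4519
γ - 1 = 0.4519
KE = (γ-1)mc² = 0.4519 × 3.3 × (3×10⁸)² = 1.342×10¹⁷ J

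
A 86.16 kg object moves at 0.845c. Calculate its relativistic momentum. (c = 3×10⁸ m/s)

γ = 1/√(1 - 0.845²) = 1.870
v = 0.845 × 3×10⁸ = 2.535×10⁸ m/s
p = γmv = 1.870 × 86.16 × 2.535×10⁸ = 4.084×10¹⁰ kg·m/s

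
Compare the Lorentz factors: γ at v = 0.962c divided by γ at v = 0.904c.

γ₁ = 1/√(1 - 0.962²) = 3.662
γ₂ = 1/√(1 - 0.904²) = 2.339
γ₁/γ₂ = 3.662/2.339 = 1.566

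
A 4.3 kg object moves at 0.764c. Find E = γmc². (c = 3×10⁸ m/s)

γ = 1/√(1 - 0.764²) = 1.5499
mc² = 4.3 × (3×10⁸)² = 3.870×10¹⁷ J
E = γmc² = 1.5499 × 3.870×10¹⁷ = 5.998×10¹⁷ J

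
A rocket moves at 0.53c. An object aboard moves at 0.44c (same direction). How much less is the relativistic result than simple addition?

Classical: u' + v = 0.44 + 0.53 = 0.97c
Relativistic: u = (0.44 + 0.53)/(1 + 0.2332) = 0.97/1.2332 = 0.7866c
Difference: 0.97 - 0.7866 = 0.1834c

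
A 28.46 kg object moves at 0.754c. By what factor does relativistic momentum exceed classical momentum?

p_rel = γmv, p_class = mv
Ratio = γ = 1/√(1 - 0.754²) = 1.522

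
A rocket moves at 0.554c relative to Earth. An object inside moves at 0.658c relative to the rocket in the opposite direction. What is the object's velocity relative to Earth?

Object's velocity in rocket frame is u' = -0.658c
u = (u' + v)/(1 + u'v/c²) = (v - 0.658)/(1 - 0.658·v/c²)
Numerator: 0.554 - 0.658 = -0.104
Denominator: 1 - 0.364532 = 0.635468
u = -0.104/0.635468 = -0.1637c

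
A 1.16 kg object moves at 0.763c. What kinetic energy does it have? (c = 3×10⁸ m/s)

γ = 1/√(1 - 0.763²) = 1.547
γ - 1 = 0.5470
KE = (γ-1)mc² = 0.5470 × 1.16 × (3×10⁸)² = 5.711×10¹⁶ J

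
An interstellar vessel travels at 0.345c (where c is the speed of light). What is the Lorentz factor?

v/c = 0.345, so (v/c)² = 0.119025
1 - (v/c)² = 0.880975
γ = 1/√(0.880975) = 1.065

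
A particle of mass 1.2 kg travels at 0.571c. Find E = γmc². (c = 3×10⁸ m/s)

γ = 1/√(1 - 0.571²) = 1.2181
mc² = 1.2 × (3×10⁸)² = 1.080×10¹⁷ J
E = γmc² = 1.2181 × 1.080×10¹⁷ = 1.316×10¹⁷ J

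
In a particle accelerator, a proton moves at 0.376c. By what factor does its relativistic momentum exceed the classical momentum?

p_rel = γmv, p_class = mv
Ratio = γ = 1/√(1 - 0.376²)
= 1/√(0.858624) = 1.079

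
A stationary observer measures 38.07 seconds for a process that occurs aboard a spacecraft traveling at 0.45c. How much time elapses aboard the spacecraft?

Dilated time Δt = 38.07 seconds
γ = 1/√(1 - 0.45²) = 1.1198
Δt₀ = Δt/γ = 38.07/1.1198 = 34.00 seconds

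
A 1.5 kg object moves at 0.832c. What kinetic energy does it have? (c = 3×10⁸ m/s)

γ = 1/√(1 - 0.832²) = 1.8025
γ - 1 = 0.8025
KE = (γ-1)mc² = 0.8025 × 1.5 × (3×10⁸)² = 1.083×10¹⁷ J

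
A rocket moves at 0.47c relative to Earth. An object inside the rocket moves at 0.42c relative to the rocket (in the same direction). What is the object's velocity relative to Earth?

u = (u' + v)/(1 + u'v/c²)
Numerator: 0.42 + 0.47 = 0.89
Denominator: 1 + 0.1974 = 1.1974
u = 0.89/1.1974 = 0.7433c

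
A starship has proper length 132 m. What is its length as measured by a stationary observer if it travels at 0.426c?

Proper length L₀ = 132 m
γ = 1/√(1 - 0.426²) = 1.1053
L = L₀/γ = 132/1.1053 = 119.4 m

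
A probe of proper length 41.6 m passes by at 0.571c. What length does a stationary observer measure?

Proper length L₀ = 41.6 m
γ = 1/√(1 - 0.571²) = 1.218
L = L₀/γ = 41.6/1.218 = 34.15 m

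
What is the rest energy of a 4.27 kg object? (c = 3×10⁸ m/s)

c² = (3×10⁸)² = 9.000×10¹⁶ m²/s²
E₀ = mc² = 4.27 × 9.000×10¹⁶ = 3.843×10¹⁷ J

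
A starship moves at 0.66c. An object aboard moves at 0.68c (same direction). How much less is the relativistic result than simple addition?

Classical: u' + v = 0.68 + 0.66 = 1.34c
Relativistic: u = (0.68 + 0.66)/(1 + 0.4488) = 1.34/1.4488 = 0.9249c
Difference: 1.34 - 0.9249 = 0.4151c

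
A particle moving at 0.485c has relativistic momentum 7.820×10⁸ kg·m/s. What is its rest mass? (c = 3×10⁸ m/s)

γ = 1/√(1 - 0.485²) = 1.1435
v = 0.485 × 3×10⁸ = 1.455×10⁸ m/s
m = p/(γv) = 7.820×10⁸/(1.1435 × 1.455×10⁸) = 4.700 kg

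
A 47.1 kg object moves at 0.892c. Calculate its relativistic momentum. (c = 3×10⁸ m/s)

γ = 1/√(1 - 0.892²) = 2.212
v = 0.892 × 3×10⁸ = 2.676×10⁸ m/s
p = γmv = 2.212 × 47.1 × 2.676×10⁸ = 2.788×10¹⁰ kg·m/s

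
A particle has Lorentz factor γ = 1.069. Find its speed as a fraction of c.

From γ = 1/√(1 - v²/c²):
1/γ² = 1/1.069² = 0.8751
v²/c² = 1 - 0.8751 = 0.1249
v/c = √(0.1249) = 0.3534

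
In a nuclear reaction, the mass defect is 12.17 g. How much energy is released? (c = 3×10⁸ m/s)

Convert mass defect: Δm = 12.17 g = 0.01217 kg
E = Δm·c² = 0.01217 × (3×10⁸)²
= 0.01217 × 9×10¹⁶ = 1.095×10¹⁵ J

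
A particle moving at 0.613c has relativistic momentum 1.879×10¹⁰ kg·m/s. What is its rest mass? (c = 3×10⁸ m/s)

γ = 1/√(1 - 0.613²) = 1.2657
v = 0.613 × 3×10⁸ = 1.839×10⁸ m/s
m = p/(γv) = 1.879×10¹⁰/(1.2657 × 1.839×10⁸) = 80.73 kg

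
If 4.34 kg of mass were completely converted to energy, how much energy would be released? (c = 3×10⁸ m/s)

Using E = mc²:
c² = (3×10⁸)² = 9×10¹⁶ m²/s²
E = 4.34 × 9×10¹⁶ = 3.906×10¹⁷ J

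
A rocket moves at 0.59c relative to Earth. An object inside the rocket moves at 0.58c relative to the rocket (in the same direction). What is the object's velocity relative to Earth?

u = (u' + v)/(1 + u'v/c²)
Numerator: 0.58 + 0.59 = 1.17
Denominator: 1 + 0.3422 = 1.3422
u = 1.17/1.3422 = 0.8717c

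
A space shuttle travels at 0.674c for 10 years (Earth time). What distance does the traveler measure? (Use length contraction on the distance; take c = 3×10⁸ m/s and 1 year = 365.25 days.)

Earth distance: d = v × t = 0.674c × 10 yr = 6.3809×10¹⁶ m
γ = 1.3537
d' = d/γ = 6.3809×10¹⁶/1.3537 = 4.714×10¹⁶ m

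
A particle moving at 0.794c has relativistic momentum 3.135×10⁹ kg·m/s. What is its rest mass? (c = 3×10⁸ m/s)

γ = 1/√(1 - 0.794²) = 1.645
v = 0.794 × 3×10⁸ = 2.382×10⁸ m/s
m = p/(γv) = 3.135×10⁹/(1.645 × 2.382×10⁸) = 8.001 kg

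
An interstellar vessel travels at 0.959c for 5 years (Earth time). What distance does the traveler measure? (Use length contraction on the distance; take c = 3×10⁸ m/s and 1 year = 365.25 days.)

Earth distance: d = v × t = 0.959c × 5 yr = 4.5396×10¹⁶ m
γ = 3.5285
d' = d/γ = 4.5396×10¹⁶/3.5285 = 1.287×10¹⁶ m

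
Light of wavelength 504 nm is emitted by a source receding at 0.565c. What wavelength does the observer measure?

β = 0.565
Wavelength Doppler factor = √(1.565/0.435) = √(3.598) = 1.8968
λ_obs = 504 × 1.8968 = 956.0 nm (redshift)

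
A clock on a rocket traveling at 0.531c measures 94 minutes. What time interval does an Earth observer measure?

Proper time Δt₀ = 94 minutes
γ = 1/√(1 - 0.531²) = 1.180
Δt = γΔt₀ = 1.180 × 94 = 110.9 minutes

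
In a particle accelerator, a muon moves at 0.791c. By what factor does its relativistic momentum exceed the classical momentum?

p_rel = γmv, p_class = mv
Ratio = γ = 1/√(1 - 0.791²)
= 1/√(0.374319) = 1.634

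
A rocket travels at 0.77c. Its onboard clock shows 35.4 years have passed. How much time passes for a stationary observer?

Proper time Δt₀ = 35.4 years
γ = 1/√(1 - 0.77²) = 1.5673
Δt = γΔt₀ = 1.5673 × 35.4 = 55.48 years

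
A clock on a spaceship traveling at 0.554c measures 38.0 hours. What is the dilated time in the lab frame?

Proper time Δt₀ = 38.0 hours
γ = 1/√(1 - 0.554²) = 1.201
Δt = γΔt₀ = 1.201 × 38.0 = 45.64 hours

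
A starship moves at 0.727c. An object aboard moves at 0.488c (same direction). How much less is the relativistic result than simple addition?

Classical: u' + v = 0.488 + 0.727 = 1.215c
Relativistic: u = (0.488 + 0.727)/(1 + 0.354776) = 1.215/1.354776 = 0.8968c
Difference: 1.215 - 0.8968 = 0.3182c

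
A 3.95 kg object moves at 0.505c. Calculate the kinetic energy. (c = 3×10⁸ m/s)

γ = 1/√(1 - 0.505²) = 1.1586
γ - 1 = 0.1586
KE = (γ-1)mc² = 0.1586 × 3.95 × (3×10⁸)² = 5.638×10¹⁶ J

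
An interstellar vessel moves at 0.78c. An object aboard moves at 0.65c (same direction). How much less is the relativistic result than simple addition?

Classical: u' + v = 0.65 + 0.78 = 1.43c
Relativistic: u = (0.65 + 0.78)/(1 + 0.507) = 1.43/1.507 = 0.9489c
Difference: 1.43 - 0.9489 = 0.4811c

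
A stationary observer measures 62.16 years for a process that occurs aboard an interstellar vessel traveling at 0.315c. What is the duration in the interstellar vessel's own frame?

Dilated time Δt = 62.16 years
γ = 1/√(1 - 0.315²) = 1.0536
Δt₀ = Δt/γ = 62.16/1.0536 = 59.00 years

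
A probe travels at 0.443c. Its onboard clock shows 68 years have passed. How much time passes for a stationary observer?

Proper time Δt₀ = 68 years
γ = 1/√(1 - 0.443²) = 1.1154
Δt = γΔt₀ = 1.1154 × 68 = 75.85 years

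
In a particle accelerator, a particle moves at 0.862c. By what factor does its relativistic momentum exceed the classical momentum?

p_rel = γmv, p_class = mv
Ratio = γ = 1/√(1 - 0.862²)
= 1/√(0.256956) = 1.973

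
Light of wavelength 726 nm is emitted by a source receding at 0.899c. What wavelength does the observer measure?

β = 0.899
Wavelength Doppler factor = √(1.899/0.101) = √(18.80) = 4.336
λ_obs = 726 × 4.336 = 3148 nm (redshift)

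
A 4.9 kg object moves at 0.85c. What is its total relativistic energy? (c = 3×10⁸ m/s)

γ = 1/√(1 - 0.85²) = 1.8983
mc² = 4.9 × (3×10⁸)² = 4.410×10¹⁷ J
E = γmc² = 1.8983 × 4.410×10¹⁷ = 8.372×10¹⁷ J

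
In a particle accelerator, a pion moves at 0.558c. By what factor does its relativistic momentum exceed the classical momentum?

p_rel = γmv, p_class = mv
Ratio = γ = 1/√(1 - 0.558²)
= 1/√(0.688636) = 1.205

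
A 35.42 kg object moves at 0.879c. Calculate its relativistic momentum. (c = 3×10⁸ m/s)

γ = 1/√(1 - 0.879²) = 2.097
v = 0.879 × 3×10⁸ = 2.637×10⁸ m/s
p = γmv = 2.097 × 35.42 × 2.637×10⁸ = 1.959×10¹⁰ kg·m/s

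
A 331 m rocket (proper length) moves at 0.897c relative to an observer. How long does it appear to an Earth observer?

Proper length L₀ = 331 m
γ = 1/√(1 - 0.897²) = 2.262
L = L₀/γ = 331/2.262 = 146.3 m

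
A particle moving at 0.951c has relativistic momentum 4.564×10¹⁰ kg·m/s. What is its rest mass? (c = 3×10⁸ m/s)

γ = 1/√(1 - 0.951²) = 3.2342
v = 0.951 × 3×10⁸ = 2.853×10⁸ m/s
m = p/(γv) = 4.564×10¹⁰/(3.2342 × 2.853×10⁸) = 49.46 kg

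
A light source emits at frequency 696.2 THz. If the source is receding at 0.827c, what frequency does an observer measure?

β = v/c = 0.827
(1-β)/(1+β) = 0.173/1.827 = 0.09469
Doppler factor = √(0.09469) = 0.3077
f_obs = 696.2 × 0.3077 = 214.2 THz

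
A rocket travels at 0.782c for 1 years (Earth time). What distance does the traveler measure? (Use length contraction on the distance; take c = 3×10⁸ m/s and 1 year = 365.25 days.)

Earth distance: d = v × t = 0.782c × 1 yr = 7.4034×10¹⁵ m
γ = 1.6044
d' = d/γ = 7.4034×10¹⁵/1.6044 = 4.614×10¹⁵ m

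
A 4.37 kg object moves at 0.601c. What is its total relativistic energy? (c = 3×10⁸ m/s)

γ = 1/√(1 - 0.601²) = 1.2512
mc² = 4.37 × (3×10⁸)² = 3.933×10¹⁷ J
E = γmc² = 1.2512 × 3.933×10¹⁷ = 4.921×10¹⁷ J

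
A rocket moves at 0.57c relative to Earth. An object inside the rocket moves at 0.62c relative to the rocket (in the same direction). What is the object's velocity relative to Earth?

u = (u' + v)/(1 + u'v/c²)
Numerator: 0.62 + 0.57 = 1.19
Denominator: 1 + 0.3534 = 1.3534
u = 1.19/1.3534 = 0.8793c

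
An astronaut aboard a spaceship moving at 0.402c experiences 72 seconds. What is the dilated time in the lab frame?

Proper time Δt₀ = 72 seconds
γ = 1/√(1 - 0.402²) = 1.0921
Δt = γΔt₀ = 1.0921 × 72 = 78.63 seconds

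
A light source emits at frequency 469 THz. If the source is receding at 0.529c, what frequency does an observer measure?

β = v/c = 0.529
(1-β)/(1+β) = 0.471/1.529 = 0.3080
Doppler factor = √(0.3080) = 0.5550
f_obs = 469 × 0.5550 = 260.3 THz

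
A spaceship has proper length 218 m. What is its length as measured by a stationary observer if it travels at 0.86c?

Proper length L₀ = 218 m
γ = 1/√(1 - 0.86²) = 1.960
L = L₀/γ = 218/1.960 = 111.2 m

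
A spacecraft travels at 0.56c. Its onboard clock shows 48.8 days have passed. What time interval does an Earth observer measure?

Proper time Δt₀ = 48.8 days
γ = 1/√(1 - 0.56²) = 1.207
Δt = γΔt₀ = 1.207 × 48.8 = 58.90 days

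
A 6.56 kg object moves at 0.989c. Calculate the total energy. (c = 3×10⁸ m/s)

γ = 1/√(1 - 0.989²) = 6.7606
mc² = 6.56 × (3×10⁸)² = 5.904×10¹⁷ J
E = γmc² = 6.7606 × 5.904×10¹⁷ = 3.991×10¹⁸ J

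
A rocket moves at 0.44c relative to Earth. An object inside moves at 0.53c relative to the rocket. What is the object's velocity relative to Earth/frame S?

u = (u' + v)/(1 + u'v/c²)
Numerator: 0.53 + 0.44 = 0.97
Denominator: 1 + 0.2332 = 1.2332
u = 0.97/1.2332 = 0.7866c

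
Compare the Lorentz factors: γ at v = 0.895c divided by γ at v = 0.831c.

γ₁ = 1/√(1 - 0.895²) = 2.242
γ₂ = 1/√(1 - 0.831²) = 1.798
γ₁/γ₂ = 2.242/1.798 = 1.247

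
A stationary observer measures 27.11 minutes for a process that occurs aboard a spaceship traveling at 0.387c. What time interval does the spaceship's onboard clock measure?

Dilated time Δt = 27.11 minutes
γ = 1/√(1 - 0.387²) = 1.0845
Δt₀ = Δt/γ = 27.11/1.0845 = 25.00 minutes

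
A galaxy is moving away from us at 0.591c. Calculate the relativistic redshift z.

β = 0.591
(1+β)/(1-β) = 1.591/0.409 = 3.890
√(3.890) = 1.9723
z = 1.9723 - 1 = 0.9723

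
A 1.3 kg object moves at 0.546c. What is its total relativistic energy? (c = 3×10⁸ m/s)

γ = 1/√(1 - 0.546²) = 1.194
mc² = 1.3 × (3×10⁸)² = 1.170×10¹⁷ J
E = γmc² = 1.194 × 1.170×10¹⁷ = 1.397×10¹⁷ J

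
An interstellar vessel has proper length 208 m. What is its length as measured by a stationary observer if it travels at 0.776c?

Proper length L₀ = 208 m
γ = 1/√(1 - 0.776²) = 1.585
L = L₀/γ = 208/1.585 = 131.2 m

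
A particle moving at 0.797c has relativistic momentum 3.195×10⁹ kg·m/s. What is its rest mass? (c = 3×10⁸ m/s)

γ = 1/√(1 - 0.797²) = 1.6557
v = 0.797 × 3×10⁸ = 2.391×10⁸ m/s
m = p/(γv) = 3.195×10⁹/(1.6557 × 2.391×10⁸) = 8.071 kg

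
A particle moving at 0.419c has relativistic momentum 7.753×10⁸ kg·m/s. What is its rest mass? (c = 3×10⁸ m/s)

γ = 1/√(1 - 0.419²) = 1.10134
v = 0.419 × 3×10⁸ = 1.257×10⁸ m/s
m = p/(γv) = 7.753×10⁸/(1.10134 × 1.257×10⁸) = 5.600 kg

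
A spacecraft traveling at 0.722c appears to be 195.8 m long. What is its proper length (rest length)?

Contracted length L = 195.8 m
γ = 1/√(1 - 0.722²) = 1.4453
L₀ = γL = 1.4453 × 195.8 = 283.0 m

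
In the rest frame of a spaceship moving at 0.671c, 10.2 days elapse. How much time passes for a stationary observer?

Proper time Δt₀ = 10.2 days
γ = 1/√(1 - 0.671²) = 1.349
Δt = γΔt₀ = 1.349 × 10.2 = 13.76 days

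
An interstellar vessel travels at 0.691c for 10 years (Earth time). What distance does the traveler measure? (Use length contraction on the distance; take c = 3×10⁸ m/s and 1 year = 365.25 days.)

Earth distance: d = v × t = 0.691c × 10 yr = 6.5419×10¹⁶ m
γ = 1.3834
d' = d/γ = 6.5419×10¹⁶/1.3834 = 4.729×10¹⁶ m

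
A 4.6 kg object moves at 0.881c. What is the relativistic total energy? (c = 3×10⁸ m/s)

γ = 1/√(1 - 0.881²) = 2.1136
mc² = 4.6 × (3×10⁸)² = 4.140×10¹⁷ J
E = γmc² = 2.1136 × 4.140×10¹⁷ = 8.750×10¹⁷ J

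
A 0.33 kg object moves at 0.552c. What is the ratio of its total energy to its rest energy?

E = γmc², E₀ = mc²
E/E₀ = γ = 1/√(1 - 0.552²) = 1.199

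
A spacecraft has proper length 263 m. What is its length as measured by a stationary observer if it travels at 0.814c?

Proper length L₀ = 263 m
γ = 1/√(1 - 0.814²) = 1.7216
L = L₀/γ = 263/1.7216 = 152.8 m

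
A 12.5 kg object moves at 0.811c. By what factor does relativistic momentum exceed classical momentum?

p_rel = γmv, p_class = mv
Ratio = γ = 1/√(1 - 0.811²) = 1.709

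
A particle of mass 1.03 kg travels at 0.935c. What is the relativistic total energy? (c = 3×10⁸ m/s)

γ = 1/√(1 - 0.935²) = 2.820
mc² = 1.03 × (3×10⁸)² = 9.270×10¹⁶ J
E = γmc² = 2.820 × 9.270×10¹⁶ = 2.614×10¹⁷ J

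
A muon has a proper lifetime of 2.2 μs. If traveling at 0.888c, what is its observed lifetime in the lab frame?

Proper lifetime τ₀ = 2.2 μs
γ = 1/√(1 - 0.888²) = 2.1747
τ = γτ₀ = 2.1747 × 2.2 μs = 4.784 μs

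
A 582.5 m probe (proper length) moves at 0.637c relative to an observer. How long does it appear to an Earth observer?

Proper length L₀ = 582.5 m
γ = 1/√(1 - 0.637²) = 1.2972
L = L₀/γ = 582.5/1.2972 = 449.0 m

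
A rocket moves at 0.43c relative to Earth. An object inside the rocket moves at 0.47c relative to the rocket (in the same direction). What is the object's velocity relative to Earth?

u = (u' + v)/(1 + u'v/c²)
Numerator: 0.47 + 0.43 = 0.9
Denominator: 1 + 0.2021 = 1.2021
u = 0.9/1.2021 = 0.7487c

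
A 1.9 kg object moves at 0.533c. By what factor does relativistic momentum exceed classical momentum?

p_rel = γmv, p_class = mv
Ratio = γ = 1/√(1 - 0.533²) = 1.182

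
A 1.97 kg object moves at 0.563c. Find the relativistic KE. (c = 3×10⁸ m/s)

γ = 1/√(1 - 0.563²) = 1.210
γ - 1 = 0.2100
KE = (γ-1)mc² = 0.2100 × 1.97 × (3×10⁸)² = 3.723×10¹⁶ J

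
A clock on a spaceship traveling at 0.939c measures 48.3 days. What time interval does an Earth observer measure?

Proper time Δt₀ = 48.3 days
γ = 1/√(1 - 0.939²) = 2.9077
Δt = γΔt₀ = 2.9077 × 48.3 = 140.4 days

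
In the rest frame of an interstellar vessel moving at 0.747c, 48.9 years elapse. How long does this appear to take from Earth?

Proper time Δt₀ = 48.9 years
γ = 1/√(1 - 0.747²) = 1.504
Δt = γΔt₀ = 1.504 × 48.9 = 73.55 years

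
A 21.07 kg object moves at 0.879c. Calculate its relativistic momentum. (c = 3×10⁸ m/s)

γ = 1/√(1 - 0.879²) = 2.097
v = 0.879 × 3×10⁸ = 2.637×10⁸ m/s
p = γmv = 2.097 × 21.07 × 2.637×10⁸ = 1.165×10¹⁰ kg·m/s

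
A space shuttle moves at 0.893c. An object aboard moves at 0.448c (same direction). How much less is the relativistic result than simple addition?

Classical: u' + v = 0.448 + 0.893 = 1.341c
Relativistic: u = (0.448 + 0.893)/(1 + 0.400064) = 1.341/1.400064 = 0.9578c
Difference: 1.341 - 0.9578 = 0.3832c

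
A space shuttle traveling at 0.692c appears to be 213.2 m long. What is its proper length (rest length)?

Contracted length L = 213.2 m
γ = 1/√(1 - 0.692²) = 1.385
L₀ = γL = 1.385 × 213.2 = 295.3 m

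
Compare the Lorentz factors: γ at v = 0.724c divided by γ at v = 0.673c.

γ₁ = 1/√(1 - 0.724²) = 1.450
γ₂ = 1/√(1 - 0.673²) = 1.352
γ₁/γ₂ = 1.450/1.352 = 1.072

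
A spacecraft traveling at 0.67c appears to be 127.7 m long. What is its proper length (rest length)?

Contracted length L = 127.7 m
γ = 1/√(1 - 0.67²) = 1.347
L₀ = γL = 1.347 × 127.7 = 172.0 m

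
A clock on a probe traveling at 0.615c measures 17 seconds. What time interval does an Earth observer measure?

Proper time Δt₀ = 17 seconds
γ = 1/√(1 - 0.615²) = 1.268
Δt = γΔt₀ = 1.268 × 17 = 21.56 seconds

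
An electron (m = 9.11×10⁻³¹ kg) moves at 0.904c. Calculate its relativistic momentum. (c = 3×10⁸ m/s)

γ = 1/√(1 - 0.904²) = 2.339
v = 0.904 × 3×10⁸ = 2.712×10⁸ m/s
p = γmv = 2.339 × 9.11×10⁻³¹ × 2.712×10⁸ = 5.779×10⁻²² kg·m/s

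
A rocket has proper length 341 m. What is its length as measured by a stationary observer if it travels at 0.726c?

Proper length L₀ = 341 m
γ = 1/√(1 - 0.726²) = 1.454
L = L₀/γ = 341/1.454 = 234.5 m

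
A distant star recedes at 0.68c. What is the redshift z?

β = 0.68
(1+β)/(1-β) = 1.68/0.32 = 5.250
√(5.250) = 2.291
z = 2.291 - 1 = 1.291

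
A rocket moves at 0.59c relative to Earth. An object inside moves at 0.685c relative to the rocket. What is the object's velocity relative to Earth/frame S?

u = (u' + v)/(1 + u'v/c²)
Numerator: 0.685 + 0.59 = 1.275
Denominator: 1 + 0.40415 = 1.40415
u = 1.275/1.40415 = 0.9080c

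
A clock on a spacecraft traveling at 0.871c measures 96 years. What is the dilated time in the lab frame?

Proper time Δt₀ = 96 years
γ = 1/√(1 - 0.871²) = 2.035
Δt = γΔt₀ = 2.035 × 96 = 195.4 years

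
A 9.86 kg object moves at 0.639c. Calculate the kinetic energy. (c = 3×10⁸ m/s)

γ = 1/√(1 - 0.639²) = 1.30004
γ - 1 = 0.30004
KE = (γ-1)mc² = 0.30004 × 9.86 × (3×10⁸)² = 2.663×10¹⁷ J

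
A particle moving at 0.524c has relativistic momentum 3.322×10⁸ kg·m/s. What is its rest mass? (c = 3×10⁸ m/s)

γ = 1/√(1 - 0.524²) = 1.174
v = 0.524 × 3×10⁸ = 1.572×10⁸ m/s
m = p/(γv) = 3.322×10⁸/(1.174 × 1.572×10⁸) = 1.800 kg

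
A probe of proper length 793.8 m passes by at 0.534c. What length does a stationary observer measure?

Proper length L₀ = 793.8 m
γ = 1/√(1 - 0.534²) = 1.1828
L = L₀/γ = 793.8/1.1828 = 671.1 m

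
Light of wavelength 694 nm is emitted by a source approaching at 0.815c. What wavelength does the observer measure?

β = 0.815
Wavelength Doppler factor = √(0.185/1.815) = √(0.10193) = 0.3193
λ_obs = 694 × 0.3193 = 221.6 nm (blueshift)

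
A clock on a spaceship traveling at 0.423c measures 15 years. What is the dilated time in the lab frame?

Proper time Δt₀ = 15 years
γ = 1/√(1 - 0.423²) = 1.1036
Δt = γΔt₀ = 1.1036 × 15 = 16.55 years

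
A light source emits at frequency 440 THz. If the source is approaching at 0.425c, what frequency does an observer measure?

β = v/c = 0.425
(1+β)/(1-β) = 1.425/0.575 = 2.47826
Doppler factor = √(2.47826) = 1.57425
f_obs = 440 × 1.57425 = 692.7 THz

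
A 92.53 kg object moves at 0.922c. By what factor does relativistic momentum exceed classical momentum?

p_rel = γmv, p_class = mv
Ratio = γ = 1/√(1 - 0.922²) = 2.583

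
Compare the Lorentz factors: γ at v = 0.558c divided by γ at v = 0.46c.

γ₁ = 1/√(1 - 0.558²) = 1.205
γ₂ = 1/√(1 - 0.46²) = 1.126
γ₁/γ₂ = 1.205/1.126 = 1.070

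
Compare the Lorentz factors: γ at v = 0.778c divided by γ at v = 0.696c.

γ₁ = 1/√(1 - 0.778²) = 1.592
γ₂ = 1/√(1 - 0.696²) = 1.393
γ₁/γ₂ = 1.592/1.393 = 1.143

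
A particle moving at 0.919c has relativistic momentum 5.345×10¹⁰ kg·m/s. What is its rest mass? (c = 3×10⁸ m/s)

γ = 1/√(1 - 0.919²) = 2.53641
v = 0.919 × 3×10⁸ = 2.757×10⁸ m/s
m = p/(γv) = 5.345×10¹⁰/(2.53641 × 2.757×10⁸) = 76.43 kg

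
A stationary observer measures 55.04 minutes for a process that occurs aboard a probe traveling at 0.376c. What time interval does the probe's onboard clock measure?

Dilated time Δt = 55.04 minutes
γ = 1/√(1 - 0.376²) = 1.0792
Δt₀ = Δt/γ = 55.04/1.0792 = 51.00 minutes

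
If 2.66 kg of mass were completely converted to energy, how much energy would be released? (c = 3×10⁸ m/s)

Using E = mc²:
c² = (3×10⁸)² = 9×10¹⁶ m²/s²
E = 2.66 × 9×10¹⁶ = 2.394×10¹⁷ J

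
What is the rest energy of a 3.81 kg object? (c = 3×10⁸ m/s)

c² = (3×10⁸)² = 9.000×10¹⁶ m²/s²
E₀ = mc² = 3.81 × 9.000×10¹⁶ = 3.429×10¹⁷ J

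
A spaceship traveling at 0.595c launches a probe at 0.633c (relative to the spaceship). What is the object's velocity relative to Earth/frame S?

u = (u' + v)/(1 + u'v/c²)
Numerator: 0.633 + 0.595 = 1.228
Denominator: 1 + 0.376635 = 1.376635
u = 1.228/1.376635 = 0.8920c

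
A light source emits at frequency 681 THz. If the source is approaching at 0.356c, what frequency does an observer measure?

β = v/c = 0.356
(1+β)/(1-β) = 1.356/0.644 = 2.1056
Doppler factor = √(2.1056) = 1.4511
f_obs = 681 × 1.4511 = 988.2 THz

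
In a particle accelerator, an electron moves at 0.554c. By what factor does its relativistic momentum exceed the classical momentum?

p_rel = γmv, p_class = mv
Ratio = γ = 1/√(1 - 0.554²)
= 1/√(0.693084) = 1.201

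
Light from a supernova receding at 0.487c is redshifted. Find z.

β = 0.487
(1+β)/(1-β) = 1.487/0.513 = 2.8986
√(2.8986) = 1.7025
z = 1.7025 - 1 = 0.7025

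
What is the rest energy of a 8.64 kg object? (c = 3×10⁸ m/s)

c² = (3×10⁸)² = 9.000×10¹⁶ m²/s²
E₀ = mc² = 8.64 × 9.000×10¹⁶ = 7.776×10¹⁷ J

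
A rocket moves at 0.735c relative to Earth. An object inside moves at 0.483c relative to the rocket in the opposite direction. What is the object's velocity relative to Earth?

Object's velocity in rocket frame is u' = -0.483c
u = (u' + v)/(1 + u'v/c²) = (v - 0.483)/(1 - 0.483·v/c²)
Numerator: 0.735 - 0.483 = 0.252
Denominator: 1 - 0.355005 = 0.644995
u = 0.252/0.644995 = 0.3907c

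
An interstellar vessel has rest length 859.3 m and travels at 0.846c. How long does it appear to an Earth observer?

Proper length L₀ = 859.3 m
γ = 1/√(1 - 0.846²) = 1.8755
L = L₀/γ = 859.3/1.8755 = 458.2 m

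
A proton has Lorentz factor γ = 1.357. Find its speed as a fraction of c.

From γ = 1/√(1 - v²/c²):
1/γ² = 1/1.357² = 0.54305
v²/c² = 1 - 0.54305 = 0.45695
v/c = √(0.45695) = 0.6760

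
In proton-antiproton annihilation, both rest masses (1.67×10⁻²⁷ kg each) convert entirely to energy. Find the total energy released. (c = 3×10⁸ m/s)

Both particles have the same rest mass, so total mass = 2m
E = 2m·c² = 2 × 1.67×10⁻²⁷ × (3×10⁸)²
= 2 × 1.67×10⁻²⁷ × 9×10¹⁶
= 3.006×10⁻¹⁰ J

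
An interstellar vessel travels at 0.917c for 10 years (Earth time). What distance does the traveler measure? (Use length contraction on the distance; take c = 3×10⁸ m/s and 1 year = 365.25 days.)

Earth distance: d = v × t = 0.917c × 10 yr = 8.681×10¹⁶ m
γ = 2.507
d' = d/γ = 8.681×10¹⁶/2.507 = 3.463×10¹⁶ m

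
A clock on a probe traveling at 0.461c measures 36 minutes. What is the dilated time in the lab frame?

Proper time Δt₀ = 36 minutes
γ = 1/√(1 - 0.461²) = 1.127
Δt = γΔt₀ = 1.127 × 36 = 40.57 minutes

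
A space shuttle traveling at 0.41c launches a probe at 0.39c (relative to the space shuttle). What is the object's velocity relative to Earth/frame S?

u = (u' + v)/(1 + u'v/c²)
Numerator: 0.39 + 0.41 = 0.8
Denominator: 1 + 0.1599 = 1.1599
u = 0.8/1.1599 = 0.6897c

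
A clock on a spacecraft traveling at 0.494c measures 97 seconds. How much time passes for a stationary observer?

Proper time Δt₀ = 97 seconds
γ = 1/√(1 - 0.494²) = 1.150
Δt = γΔt₀ = 1.150 × 97 = 111.6 seconds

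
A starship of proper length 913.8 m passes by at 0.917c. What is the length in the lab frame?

Proper length L₀ = 913.8 m
γ = 1/√(1 - 0.917²) = 2.507
L = L₀/γ = 913.8/2.507 = 364.5 m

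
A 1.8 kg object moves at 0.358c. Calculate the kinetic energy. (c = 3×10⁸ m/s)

γ = 1/√(1 - 0.358²) = 1.07098
γ - 1 = 0.07098
KE = (γ-1)mc² = 0.07098 × 1.8 × (3×10⁸)² = 1.150×10¹⁶ J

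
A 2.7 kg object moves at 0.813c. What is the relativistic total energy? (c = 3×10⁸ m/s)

γ = 1/√(1 - 0.813²) = 1.7174
mc² = 2.7 × (3×10⁸)² = 2.430×10¹⁷ J
E = γmc² = 1.7174 × 2.430×10¹⁷ = 4.173×10¹⁷ J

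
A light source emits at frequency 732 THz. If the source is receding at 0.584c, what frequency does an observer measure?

β = v/c = 0.584
(1-β)/(1+β) = 0.416/1.584 = 0.26263
Doppler factor = √(0.26263) = 0.51247
f_obs = 732 × 0.51247 = 375.1 THz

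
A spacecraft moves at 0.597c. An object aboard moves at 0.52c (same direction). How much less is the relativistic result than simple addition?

Classical: u' + v = 0.52 + 0.597 = 1.117c
Relativistic: u = (0.52 + 0.597)/(1 + 0.31044) = 1.117/1.31044 = 0.8524c
Difference: 1.117 - 0.8524 = 0.2646c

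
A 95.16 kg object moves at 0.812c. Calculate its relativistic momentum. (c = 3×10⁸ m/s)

γ = 1/√(1 - 0.812²) = 1.7133
v = 0.812 × 3×10⁸ = 2.436×10⁸ m/s
p = γmv = 1.7133 × 95.16 × 2.436×10⁸ = 3.972×10¹⁰ kg·m/s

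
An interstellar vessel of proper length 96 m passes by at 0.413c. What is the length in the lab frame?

Proper length L₀ = 96 m
γ = 1/√(1 - 0.413²) = 1.098
L = L₀/γ = 96/1.098 = 87.43 m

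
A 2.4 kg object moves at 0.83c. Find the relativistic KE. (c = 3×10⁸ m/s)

γ = 1/√(1 - 0.83²) = 1.7929
γ - 1 = 0.7929
KE = (γ-1)mc² = 0.7929 × 2.4 × (3×10⁸)² = 1.713×10¹⁷ J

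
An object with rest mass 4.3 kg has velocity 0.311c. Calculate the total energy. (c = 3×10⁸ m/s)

γ = 1/√(1 - 0.311²) = 1.0522
mc² = 4.3 × (3×10⁸)² = 3.870×10¹⁷ J
E = γmc² = 1.0522 × 3.870×10¹⁷ = 4.072×10¹⁷ J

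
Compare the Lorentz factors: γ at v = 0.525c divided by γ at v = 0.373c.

γ₁ = 1/√(1 - 0.525²) = 1.175
γ₂ = 1/√(1 - 0.373²) = 1.078
γ₁/γ₂ = 1.175/1.078 = 1.090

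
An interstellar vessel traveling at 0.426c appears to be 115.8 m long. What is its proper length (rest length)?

Contracted length L = 115.8 m
γ = 1/√(1 - 0.426²) = 1.105
L₀ = γL = 1.105 × 115.8 = 128.0 m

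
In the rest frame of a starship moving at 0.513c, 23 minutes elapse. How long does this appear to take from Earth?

Proper time Δt₀ = 23 minutes
γ = 1/√(1 - 0.513²) = 1.16497
Δt = γΔt₀ = 1.16497 × 23 = 26.79 minutes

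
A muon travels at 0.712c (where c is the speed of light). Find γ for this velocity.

v/c = 0.712, so (v/c)² = 0.506944
1 - (v/c)² = 0.493056
γ = 1/√(0.493056) = 1.424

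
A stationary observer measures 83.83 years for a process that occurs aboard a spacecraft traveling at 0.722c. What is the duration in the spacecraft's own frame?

Dilated time Δt = 83.83 years
γ = 1/√(1 - 0.722²) = 1.4453
Δt₀ = Δt/γ = 83.83/1.4453 = 58.00 years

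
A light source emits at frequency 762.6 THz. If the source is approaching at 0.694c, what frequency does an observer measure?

β = v/c = 0.694
(1+β)/(1-β) = 1.694/0.306 = 5.536
Doppler factor = √(5.536) = 2.353
f_obs = 762.6 × 2.353 = 1794 THz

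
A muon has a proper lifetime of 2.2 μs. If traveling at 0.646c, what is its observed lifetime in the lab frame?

Proper lifetime τ₀ = 2.2 μs
γ = 1/√(1 - 0.646²) = 1.310
τ = γτ₀ = 1.310 × 2.2 μs = 2.882 μs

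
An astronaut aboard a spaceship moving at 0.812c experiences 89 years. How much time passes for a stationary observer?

Proper time Δt₀ = 89 years
γ = 1/√(1 - 0.812²) = 1.713
Δt = γΔt₀ = 1.713 × 89 = 152.5 years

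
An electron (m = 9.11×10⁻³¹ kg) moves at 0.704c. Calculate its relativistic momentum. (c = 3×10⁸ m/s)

γ = 1/√(1 - 0.704²) = 1.408
v = 0.704 × 3×10⁸ = 2.112×10⁸ m/s
p = γmv = 1.408 × 9.11×10⁻³¹ × 2.112×10⁸ = 2.709×10⁻²² kg·m/s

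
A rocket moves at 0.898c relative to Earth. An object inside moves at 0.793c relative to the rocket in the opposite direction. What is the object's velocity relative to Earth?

Object's velocity in rocket frame is u' = -0.793c
u = (u' + v)/(1 + u'v/c²) = (v - 0.793)/(1 - 0.793·v/c²)
Numerator: 0.898 - 0.793 = 0.105
Denominator: 1 - 0.712114 = 0.287886
u = 0.105/0.287886 = 0.3647c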